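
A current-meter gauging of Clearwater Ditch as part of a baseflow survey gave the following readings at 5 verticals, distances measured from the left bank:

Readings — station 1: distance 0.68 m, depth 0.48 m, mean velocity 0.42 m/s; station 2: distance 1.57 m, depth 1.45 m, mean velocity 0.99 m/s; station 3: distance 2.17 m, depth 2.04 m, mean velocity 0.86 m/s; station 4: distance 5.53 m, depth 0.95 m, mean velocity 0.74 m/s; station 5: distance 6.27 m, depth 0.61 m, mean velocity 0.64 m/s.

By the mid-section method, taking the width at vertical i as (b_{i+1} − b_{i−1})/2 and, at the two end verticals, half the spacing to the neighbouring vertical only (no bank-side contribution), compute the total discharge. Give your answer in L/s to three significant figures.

w_1 = (1.57 − 0.68)/2 = 0.445 m; q_1 = 0.42 × 0.48 × 0.445 = 0.08971 m³/s
w_2 = (2.17 − 0.68)/2 = 0.745 m; q_2 = 0.99 × 1.45 × 0.745 = 1.069 m³/s
w_3 = (5.53 − 1.57)/2 = 1.98 m; q_3 = 0.86 × 2.04 × 1.98 = 3.474 m³/s
w_4 = (6.27 − 2.17)/2 = 2.05 m; q_4 = 0.74 × 0.95 × 2.05 = 1.441 m³/s
w_5 = (6.27 − 5.53)/2 = 0.37 m; q_5 = 0.64 × 0.61 × 0.37 = 0.1444 m³/s
Q = Σ qᵢ = 6.218 m³/s
= 6.218 × 1000 = 6218 L/s

6220 L/s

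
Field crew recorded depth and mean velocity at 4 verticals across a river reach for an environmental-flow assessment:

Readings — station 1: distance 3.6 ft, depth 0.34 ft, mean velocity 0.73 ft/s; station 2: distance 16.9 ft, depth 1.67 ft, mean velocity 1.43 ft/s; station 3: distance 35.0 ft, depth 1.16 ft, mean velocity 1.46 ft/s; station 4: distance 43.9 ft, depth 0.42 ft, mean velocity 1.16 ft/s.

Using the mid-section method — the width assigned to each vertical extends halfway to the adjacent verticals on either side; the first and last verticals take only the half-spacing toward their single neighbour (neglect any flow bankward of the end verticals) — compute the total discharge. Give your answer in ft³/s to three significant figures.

w_1 = (16.9 − 3.6)/2 = 6.65 ft; q_1 = 0.73 × 0.34 × 6.65 = 1.651 ft³/s
w_2 = (35.0 − 3.6)/2 = 15.7 ft; q_2 = 1.43 × 1.67 × 15.7 = 37.49 ft³/s
w_3 = (43.9 − 16.9)/2 = 13.5 ft; q_3 = 1.46 × 1.16 × 13.5 = 22.86 ft³/s
w_4 = (43.9 − 35.0)/2 = 4.45 ft; q_4 = 1.16 × 0.42 × 4.45 = 2.168 ft³/s
Q = Σ qᵢ = 64.18 ft³/s

64.2 ft³/s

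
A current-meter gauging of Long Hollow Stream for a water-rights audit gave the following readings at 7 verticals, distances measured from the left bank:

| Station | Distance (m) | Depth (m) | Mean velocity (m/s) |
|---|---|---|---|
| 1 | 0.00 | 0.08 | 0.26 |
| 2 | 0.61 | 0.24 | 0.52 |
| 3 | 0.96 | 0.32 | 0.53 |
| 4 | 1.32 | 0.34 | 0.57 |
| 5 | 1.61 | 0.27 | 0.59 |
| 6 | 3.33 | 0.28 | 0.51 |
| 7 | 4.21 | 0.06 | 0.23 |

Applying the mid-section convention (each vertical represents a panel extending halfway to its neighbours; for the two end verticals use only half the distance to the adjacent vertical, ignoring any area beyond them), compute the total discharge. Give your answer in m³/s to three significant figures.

w_1 = (0.61 − 0.00)/2 = 0.305 m; q_1 = 0.26 × 0.08 × 0.305 = 0.006344 m³/s
w_2 = (0.96 − 0.00)/2 = 0.48 m; q_2 = 0.52 × 0.24 × 0.48 = 0.05990 m³/s
w_3 = (1.32 − 0.61)/2 = 0.355 m; q_3 = 0.53 × 0.32 × 0.355 = 0.06021 m³/s
w_4 = (1.61 − 0.96)/2 = 0.325 m; q_4 = 0.57 × 0.34 × 0.325 = 0.06299 m³/s
w_5 = (3.33 − 1.32)/2 = 1.005 m; q_5 = 0.59 × 0.27 × 1.005 = 0.1601 m³/s
w_6 = (4.21 − 1.61)/2 = 1.3 m; q_6 = 0.51 × 0.28 × 1.3 = 0.1856 m³/s
w_7 = (4.21 − 3.33)/2 = 0.44 m; q_7 = 0.23 × 0.06 × 0.44 = 0.006072 m³/s
Q = Σ qᵢ = 0.5412 m³/s

0.541 m³/s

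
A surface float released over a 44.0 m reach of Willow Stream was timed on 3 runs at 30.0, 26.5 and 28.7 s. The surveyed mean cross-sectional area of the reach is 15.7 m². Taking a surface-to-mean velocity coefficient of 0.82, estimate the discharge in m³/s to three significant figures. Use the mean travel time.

t̄ = (30.0 + 26.5 + 28.7) / 3 = 28.4 s
v_surface = L / t̄ = 44.0 / 28.4 = 1.549 m/s
v_mean = 0.82 × 1.549 = 1.270 m/s
Q = A × v_mean = 15.7 × 1.270 = 19.95 m³/s

19.9 m³/s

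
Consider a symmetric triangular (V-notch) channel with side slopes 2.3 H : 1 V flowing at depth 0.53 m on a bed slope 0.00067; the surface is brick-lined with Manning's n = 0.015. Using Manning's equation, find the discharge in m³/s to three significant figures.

0.434 m³/s

A = z·y² = 2.3×0.53² = 0.6461 m²
P = 2y√(1+z²) = 2×0.53×√(1+2.3²) = 2.658 m
R = A/P = 0.6461/2.658 = 0.2430 m
Q = (1/n)·A·R^(2/3)·S^(1/2) = (1/0.015) × 0.6461 × 0.2430^(2/3) × 0.00067^(1/2) = 0.4342 m³/s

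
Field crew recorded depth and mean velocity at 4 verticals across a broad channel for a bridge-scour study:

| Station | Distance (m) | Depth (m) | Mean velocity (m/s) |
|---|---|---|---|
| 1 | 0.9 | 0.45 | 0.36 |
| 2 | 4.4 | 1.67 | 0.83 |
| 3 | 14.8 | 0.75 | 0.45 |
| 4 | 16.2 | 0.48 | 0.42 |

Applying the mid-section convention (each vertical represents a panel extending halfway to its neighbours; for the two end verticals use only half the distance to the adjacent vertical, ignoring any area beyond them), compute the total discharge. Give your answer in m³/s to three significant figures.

w_1 = (4.4 − 0.9)/2 = 1.75 m; q_1 = 0.36 × 0.45 × 1.75 = 0.2835 m³/s
w_2 = (14.8 − 0.9)/2 = 6.95 m; q_2 = 0.83 × 1.67 × 6.95 = 9.633 m³/s
w_3 = (16.2 − 4.4)/2 = 5.9 m; q_3 = 0.45 × 0.75 × 5.9 = 1.991 m³/s
w_4 = (16.2 − 14.8)/2 = 0.7 m; q_4 = 0.42 × 0.48 × 0.7 = 0.1411 m³/s
Q = Σ qᵢ = 12.05 m³/s

12.0 m³/s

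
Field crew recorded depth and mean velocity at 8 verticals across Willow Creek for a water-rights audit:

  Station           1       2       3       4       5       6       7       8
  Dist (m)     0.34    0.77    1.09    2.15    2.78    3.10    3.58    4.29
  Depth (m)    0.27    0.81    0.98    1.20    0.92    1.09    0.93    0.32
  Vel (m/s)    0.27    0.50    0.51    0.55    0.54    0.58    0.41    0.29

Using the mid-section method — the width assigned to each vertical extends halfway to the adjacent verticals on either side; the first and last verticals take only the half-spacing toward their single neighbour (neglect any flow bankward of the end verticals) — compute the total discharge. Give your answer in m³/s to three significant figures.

w_1 = (0.77 − 0.34)/2 = 0.215 m; q_1 = 0.27 × 0.27 × 0.215 = 0.01567 m³/s
w_2 = (1.09 − 0.34)/2 = 0.375 m; q_2 = 0.50 × 0.81 × 0.375 = 0.1519 m³/s
w_3 = (2.15 − 0.77)/2 = 0.69 m; q_3 = 0.51 × 0.98 × 0.69 = 0.3449 m³/s
w_4 = (2.78 − 1.09)/2 = 0.845 m; q_4 = 0.55 × 1.20 × 0.845 = 0.5577 m³/s
w_5 = (3.10 − 2.15)/2 = 0.475 m; q_5 = 0.54 × 0.92 × 0.475 = 0.2360 m³/s
w_6 = (3.58 − 2.78)/2 = 0.4 m; q_6 = 0.58 × 1.09 × 0.4 = 0.2529 m³/s
w_7 = (4.29 − 3.10)/2 = 0.595 m; q_7 = 0.41 × 0.93 × 0.595 = 0.2269 m³/s
w_8 = (4.29 − 3.58)/2 = 0.355 m; q_8 = 0.29 × 0.32 × 0.355 = 0.03294 m³/s
Q = Σ qᵢ = 1.819 m³/s

1.82 m³/s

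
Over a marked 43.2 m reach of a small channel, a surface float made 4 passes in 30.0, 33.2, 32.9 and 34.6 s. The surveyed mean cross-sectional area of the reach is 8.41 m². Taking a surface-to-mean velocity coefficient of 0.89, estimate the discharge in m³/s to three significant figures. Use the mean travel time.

9.90 m³/s

t̄ = (30.0 + 33.2 + 32.9 + 34.6) / 4 = 32.675 s
v_surface = L / t̄ = 43.2 / 32.675 = 1.322 m/s
v_mean = 0.89 × 1.322 = 1.177 m/s
Q = A × v_mean = 8.41 × 1.177 = 9.896 m³/s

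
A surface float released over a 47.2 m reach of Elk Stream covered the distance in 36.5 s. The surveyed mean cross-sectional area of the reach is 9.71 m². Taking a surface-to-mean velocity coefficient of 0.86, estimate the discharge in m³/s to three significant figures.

10.8 m³/s

v_surface = L / t̄ = 47.2 / 36.5 = 1.293 m/s
v_mean = 0.86 × 1.293 = 1.112 m/s
Q = A × v_mean = 9.71 × 1.112 = 10.80 m³/s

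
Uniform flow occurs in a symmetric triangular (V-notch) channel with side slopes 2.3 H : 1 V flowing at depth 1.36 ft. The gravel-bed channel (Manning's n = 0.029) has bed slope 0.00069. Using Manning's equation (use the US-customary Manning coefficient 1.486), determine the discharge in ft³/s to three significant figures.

4.18 ft³/s

A = z·y² = 2.3×1.36² = 4.254 ft²
P = 2y√(1+z²) = 2×1.36×√(1+2.3²) = 6.822 ft
R = A/P = 4.254/6.822 = 0.6236 ft
Q = (1.486/n)·A·R^(2/3)·S^(1/2) = (1.486/0.029) × 4.254 × 0.6236^(2/3) × 0.00069^(1/2) = 4.180 ft³/s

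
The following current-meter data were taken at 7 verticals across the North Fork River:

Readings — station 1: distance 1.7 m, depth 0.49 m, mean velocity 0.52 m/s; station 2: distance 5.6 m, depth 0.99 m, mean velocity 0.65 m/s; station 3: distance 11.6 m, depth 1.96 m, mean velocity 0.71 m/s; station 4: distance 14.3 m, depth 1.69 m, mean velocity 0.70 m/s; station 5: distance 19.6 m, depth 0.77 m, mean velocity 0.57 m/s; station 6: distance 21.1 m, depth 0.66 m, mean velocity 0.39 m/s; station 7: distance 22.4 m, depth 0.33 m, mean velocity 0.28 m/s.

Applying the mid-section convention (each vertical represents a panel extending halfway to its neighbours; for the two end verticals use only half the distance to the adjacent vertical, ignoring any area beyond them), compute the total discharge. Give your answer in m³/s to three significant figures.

16.4 m³/s

w_1 = (5.6 − 1.7)/2 = 1.95 m; q_1 = 0.52 × 0.49 × 1.95 = 0.4969 m³/s
w_2 = (11.6 − 1.7)/2 = 4.95 m; q_2 = 0.65 × 0.99 × 4.95 = 3.185 m³/s
w_3 = (14.3 − 5.6)/2 = 4.35 m; q_3 = 0.71 × 1.96 × 4.35 = 6.053 m³/s
w_4 = (19.6 − 11.6)/2 = 4 m; q_4 = 0.70 × 1.69 × 4 = 4.732 m³/s
w_5 = (21.1 − 14.3)/2 = 3.4 m; q_5 = 0.57 × 0.77 × 3.4 = 1.492 m³/s
w_6 = (22.4 − 19.6)/2 = 1.4 m; q_6 = 0.39 × 0.66 × 1.4 = 0.3604 m³/s
w_7 = (22.4 − 21.1)/2 = 0.65 m; q_7 = 0.28 × 0.33 × 0.65 = 0.06006 m³/s
Q = Σ qᵢ = 16.38 m³/s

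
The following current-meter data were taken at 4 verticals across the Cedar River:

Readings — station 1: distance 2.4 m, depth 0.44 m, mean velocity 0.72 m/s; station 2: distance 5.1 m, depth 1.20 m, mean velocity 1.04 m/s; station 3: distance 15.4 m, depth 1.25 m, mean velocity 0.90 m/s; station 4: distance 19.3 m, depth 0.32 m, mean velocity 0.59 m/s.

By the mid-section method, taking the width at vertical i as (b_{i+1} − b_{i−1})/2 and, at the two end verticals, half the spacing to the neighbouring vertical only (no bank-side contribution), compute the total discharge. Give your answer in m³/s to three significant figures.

16.9 m³/s

w_1 = (5.1 − 2.4)/2 = 1.35 m; q_1 = 0.72 × 0.44 × 1.35 = 0.4277 m³/s
w_2 = (15.4 − 2.4)/2 = 6.5 m; q_2 = 1.04 × 1.20 × 6.5 = 8.112 m³/s
w_3 = (19.3 − 5.1)/2 = 7.1 m; q_3 = 0.90 × 1.25 × 7.1 = 7.988 m³/s
w_4 = (19.3 − 15.4)/2 = 1.95 m; q_4 = 0.59 × 0.32 × 1.95 = 0.3682 m³/s
Q = Σ qᵢ = 16.90 m³/s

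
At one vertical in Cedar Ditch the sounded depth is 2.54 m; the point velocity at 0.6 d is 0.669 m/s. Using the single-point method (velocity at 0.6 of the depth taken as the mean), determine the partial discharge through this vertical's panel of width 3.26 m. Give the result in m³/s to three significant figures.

v̄ = v₀.₆ = 0.669 m/s
q = v̄ × d × w = 0.6690 × 2.54 × 3.26 = 5.540 m³/s

5.54 m³/s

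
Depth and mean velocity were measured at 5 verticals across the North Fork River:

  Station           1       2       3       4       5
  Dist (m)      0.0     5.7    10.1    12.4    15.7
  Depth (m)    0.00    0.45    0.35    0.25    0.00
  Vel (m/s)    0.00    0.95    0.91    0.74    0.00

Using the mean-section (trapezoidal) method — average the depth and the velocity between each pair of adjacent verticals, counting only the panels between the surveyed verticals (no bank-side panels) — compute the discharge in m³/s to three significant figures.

2.97 m³/s

Panel 1-2: Δb = 5.7 m, d̄ = (0.00+0.45)/2 = 0.225, v̄ = (0.00+0.95)/2 = 0.475 → q = 5.7×0.225×0.475 = 0.6092 m³/s
Panel 2-3: Δb = 4.4 m, d̄ = (0.45+0.35)/2 = 0.4, v̄ = (0.95+0.91)/2 = 0.93 → q = 4.4×0.4×0.93 = 1.637 m³/s
Panel 3-4: Δb = 2.3 m, d̄ = (0.35+0.25)/2 = 0.3, v̄ = (0.91+0.74)/2 = 0.825 → q = 2.3×0.3×0.825 = 0.5693 m³/s
Panel 4-5: Δb = 3.3 m, d̄ = (0.25+0.00)/2 = 0.125, v̄ = (0.74+0.00)/2 = 0.37 → q = 3.3×0.125×0.37 = 0.1526 m³/s
Q = Σ q = 2.968 m³/s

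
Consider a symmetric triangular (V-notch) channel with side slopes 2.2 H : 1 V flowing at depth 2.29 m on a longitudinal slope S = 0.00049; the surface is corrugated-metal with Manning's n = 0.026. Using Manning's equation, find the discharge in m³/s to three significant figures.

A = z·y² = 2.2×2.29² = 11.54 m²
P = 2y√(1+z²) = 2×2.29×√(1+2.2²) = 11.07 m
R = A/P = 11.54/11.07 = 1.042 m
Q = (1/n)·A·R^(2/3)·S^(1/2) = (1/0.026) × 11.54 × 1.042^(2/3) × 0.00049^(1/2) = 10.10 m³/s

10.1 m³/s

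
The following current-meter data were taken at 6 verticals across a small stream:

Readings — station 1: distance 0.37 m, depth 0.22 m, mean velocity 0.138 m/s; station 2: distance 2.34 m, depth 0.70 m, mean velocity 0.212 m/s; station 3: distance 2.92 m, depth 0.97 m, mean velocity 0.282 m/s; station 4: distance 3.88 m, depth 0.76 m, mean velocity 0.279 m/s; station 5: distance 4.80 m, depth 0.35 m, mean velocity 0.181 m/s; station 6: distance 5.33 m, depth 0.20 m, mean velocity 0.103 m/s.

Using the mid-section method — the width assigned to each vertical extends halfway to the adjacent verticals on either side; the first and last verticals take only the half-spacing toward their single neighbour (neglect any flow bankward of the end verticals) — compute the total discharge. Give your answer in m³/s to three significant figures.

0.680 m³/s

w_1 = (2.34 − 0.37)/2 = 0.985 m; q_1 = 0.138 × 0.22 × 0.985 = 0.02990 m³/s
w_2 = (2.92 − 0.37)/2 = 1.275 m; q_2 = 0.212 × 0.70 × 1.275 = 0.1892 m³/s
w_3 = (3.88 − 2.34)/2 = 0.77 m; q_3 = 0.282 × 0.97 × 0.77 = 0.2106 m³/s
w_4 = (4.80 − 2.92)/2 = 0.94 m; q_4 = 0.279 × 0.76 × 0.94 = 0.1993 m³/s
w_5 = (5.33 − 3.88)/2 = 0.725 m; q_5 = 0.181 × 0.35 × 0.725 = 0.04593 m³/s
w_6 = (5.33 − 4.80)/2 = 0.265 m; q_6 = 0.103 × 0.20 × 0.265 = 0.005459 m³/s
Q = Σ qᵢ = 0.6804 m³/s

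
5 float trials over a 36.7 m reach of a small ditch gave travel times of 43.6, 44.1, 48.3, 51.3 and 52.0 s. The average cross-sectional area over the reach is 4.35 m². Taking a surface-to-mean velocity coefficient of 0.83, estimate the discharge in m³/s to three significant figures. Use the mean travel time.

t̄ = (43.6 + 44.1 + 48.3 + 51.3 + 52.0) / 5 = 47.86 s
v_surface = L / t̄ = 36.7 / 47.86 = 0.7668 m/s
v_mean = 0.83 × 0.7668 = 0.6365 m/s
Q = A × v_mean = 4.35 × 0.6365 = 2.769 m³/s

2.77 m³/s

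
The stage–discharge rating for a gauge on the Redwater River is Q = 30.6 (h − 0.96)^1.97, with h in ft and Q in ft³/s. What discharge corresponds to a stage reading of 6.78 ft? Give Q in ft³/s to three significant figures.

Q = 30.6 × (6.78 − 0.96)^1.97 = 30.6 × 5.82^1.97 = 983.1 ft³/s

983 ft³/s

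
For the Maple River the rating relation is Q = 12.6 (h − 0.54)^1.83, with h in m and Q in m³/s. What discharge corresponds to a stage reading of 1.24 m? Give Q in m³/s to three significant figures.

6.56 m³/s

Q = 12.6 × (1.24 − 0.54)^1.83 = 12.6 × 0.7^1.83 = 6.560 m³/s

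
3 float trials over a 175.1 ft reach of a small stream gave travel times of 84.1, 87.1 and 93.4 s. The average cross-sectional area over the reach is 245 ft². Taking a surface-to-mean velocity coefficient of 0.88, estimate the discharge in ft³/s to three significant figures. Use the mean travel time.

t̄ = (84.1 + 87.1 + 93.4) / 3 = 88.2 s
v_surface = L / t̄ = 175.1 / 88.2 = 1.985 ft/s
v_mean = 0.88 × 1.985 = 1.747 ft/s
Q = A × v_mean = 245 × 1.747 = 428.0 ft³/s

428 ft³/s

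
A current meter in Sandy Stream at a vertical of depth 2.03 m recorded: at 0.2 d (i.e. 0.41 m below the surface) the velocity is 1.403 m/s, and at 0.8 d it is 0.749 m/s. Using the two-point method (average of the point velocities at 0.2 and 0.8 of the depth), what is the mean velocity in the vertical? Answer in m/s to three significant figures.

v̄ = (1.403 + 0.749) / 2 = 1.076 m/s

1.08 m/s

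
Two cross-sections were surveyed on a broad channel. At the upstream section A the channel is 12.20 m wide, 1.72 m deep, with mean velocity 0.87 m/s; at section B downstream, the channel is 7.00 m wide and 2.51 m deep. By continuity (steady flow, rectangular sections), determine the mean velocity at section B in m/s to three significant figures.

Q = A₁V₁ = (12.20×1.72) × 0.87 = 18.26 m³/s
A₂ = 7.00 × 2.51 = 17.57 m²
V₂ = Q/A₂ = 18.26/17.57 = 1.039 m/s

1.04 m/s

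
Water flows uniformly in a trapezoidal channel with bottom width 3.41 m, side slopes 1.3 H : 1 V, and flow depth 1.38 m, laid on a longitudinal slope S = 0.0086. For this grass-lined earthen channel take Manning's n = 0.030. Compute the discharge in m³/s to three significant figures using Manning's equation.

A = (b + z·y)·y = (3.41 + 1.3×1.38)×1.38 = 7.182 m²
P = b + 2y√(1+z²) = 3.41 + 2×1.38×√(1+1.3²) = 7.937 m
R = A/P = 7.182/7.937 = 0.9048 m
Q = (1/n)·A·R^(2/3)·S^(1/2) = (1/0.030) × 7.182 × 0.9048^(2/3) × 0.0086^(1/2) = 20.77 m³/s

20.8 m³/s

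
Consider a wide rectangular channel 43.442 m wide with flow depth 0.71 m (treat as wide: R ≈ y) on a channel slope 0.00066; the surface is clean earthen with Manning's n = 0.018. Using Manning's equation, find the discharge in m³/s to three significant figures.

A = b·y = 43.442 × 0.71 = 30.84 m²
Wide channel: R ≈ y = 0.71 m
Q = (1/n)·A·R^(2/3)·S^(1/2) = (1/0.018) × 30.84 × 0.7100^(2/3) × 0.00066^(1/2) = 35.04 m³/s

35.0 m³/s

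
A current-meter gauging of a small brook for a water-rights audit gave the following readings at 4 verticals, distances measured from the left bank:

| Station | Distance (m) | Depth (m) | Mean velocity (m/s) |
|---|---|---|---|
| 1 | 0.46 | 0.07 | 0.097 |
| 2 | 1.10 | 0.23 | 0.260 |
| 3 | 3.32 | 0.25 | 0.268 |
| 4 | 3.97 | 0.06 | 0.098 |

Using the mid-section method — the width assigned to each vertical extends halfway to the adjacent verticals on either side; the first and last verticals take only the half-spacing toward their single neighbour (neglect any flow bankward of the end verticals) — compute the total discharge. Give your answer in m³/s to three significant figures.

0.186 m³/s

w_1 = (1.10 − 0.46)/2 = 0.32 m; q_1 = 0.097 × 0.07 × 0.32 = 0.002173 m³/s
w_2 = (3.32 − 0.46)/2 = 1.43 m; q_2 = 0.260 × 0.23 × 1.43 = 0.08551 m³/s
w_3 = (3.97 − 1.10)/2 = 1.435 m; q_3 = 0.268 × 0.25 × 1.435 = 0.09615 m³/s
w_4 = (3.97 − 3.32)/2 = 0.325 m; q_4 = 0.098 × 0.06 × 0.325 = 0.001911 m³/s
Q = Σ qᵢ = 0.1857 m³/s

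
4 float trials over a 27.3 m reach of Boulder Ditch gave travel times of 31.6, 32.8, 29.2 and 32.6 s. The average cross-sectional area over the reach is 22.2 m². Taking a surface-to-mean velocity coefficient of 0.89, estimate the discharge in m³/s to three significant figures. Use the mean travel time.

t̄ = (31.6 + 32.8 + 29.2 + 32.6) / 4 = 31.55 s
v_surface = L / t̄ = 27.3 / 31.55 = 0.8653 m/s
v_mean = 0.89 × 0.8653 = 0.7701 m/s
Q = A × v_mean = 22.2 × 0.7701 = 17.10 m³/s

17.1 m³/s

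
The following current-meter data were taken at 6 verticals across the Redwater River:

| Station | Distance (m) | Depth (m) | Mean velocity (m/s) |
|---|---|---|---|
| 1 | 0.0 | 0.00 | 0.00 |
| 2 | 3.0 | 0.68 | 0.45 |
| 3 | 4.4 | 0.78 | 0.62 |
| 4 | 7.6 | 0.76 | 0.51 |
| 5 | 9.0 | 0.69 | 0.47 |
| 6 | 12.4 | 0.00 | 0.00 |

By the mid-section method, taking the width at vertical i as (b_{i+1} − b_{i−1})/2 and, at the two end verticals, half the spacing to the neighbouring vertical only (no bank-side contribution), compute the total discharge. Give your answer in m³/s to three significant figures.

w_2 = (4.4 − 0.0)/2 = 2.2 m; q_2 = 0.45 × 0.68 × 2.2 = 0.6732 m³/s
w_3 = (7.6 − 3.0)/2 = 2.3 m; q_3 = 0.62 × 0.78 × 2.3 = 1.112 m³/s
w_4 = (9.0 − 4.4)/2 = 2.3 m; q_4 = 0.51 × 0.76 × 2.3 = 0.8915 m³/s
w_5 = (12.4 − 7.6)/2 = 2.4 m; q_5 = 0.47 × 0.69 × 2.4 = 0.7783 m³/s
Stations 1, 6 contribute zero (depth or velocity is 0).
Q = Σ qᵢ = 3.455 m³/s

3.46 m³/s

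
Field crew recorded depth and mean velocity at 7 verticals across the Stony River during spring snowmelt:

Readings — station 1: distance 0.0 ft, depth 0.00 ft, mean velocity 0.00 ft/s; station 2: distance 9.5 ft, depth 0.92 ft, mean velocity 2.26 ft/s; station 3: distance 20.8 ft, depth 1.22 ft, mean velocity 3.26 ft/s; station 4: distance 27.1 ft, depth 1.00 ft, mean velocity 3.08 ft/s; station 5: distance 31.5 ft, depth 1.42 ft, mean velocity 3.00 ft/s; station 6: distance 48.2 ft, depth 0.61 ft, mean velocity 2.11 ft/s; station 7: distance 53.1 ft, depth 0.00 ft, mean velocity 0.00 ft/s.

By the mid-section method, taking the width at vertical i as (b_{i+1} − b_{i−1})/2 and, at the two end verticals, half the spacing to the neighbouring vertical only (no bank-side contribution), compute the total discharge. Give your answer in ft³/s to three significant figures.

132 ft³/s

w_2 = (20.8 − 0.0)/2 = 10.4 ft; q_2 = 2.26 × 0.92 × 10.4 = 21.62 ft³/s
w_3 = (27.1 − 9.5)/2 = 8.8 ft; q_3 = 3.26 × 1.22 × 8.8 = 35.00 ft³/s
w_4 = (31.5 − 20.8)/2 = 5.35 ft; q_4 = 3.08 × 1.00 × 5.35 = 16.48 ft³/s
w_5 = (48.2 − 27.1)/2 = 10.55 ft; q_5 = 3.00 × 1.42 × 10.55 = 44.94 ft³/s
w_6 = (53.1 − 31.5)/2 = 10.8 ft; q_6 = 2.11 × 0.61 × 10.8 = 13.90 ft³/s
Stations 1, 7 contribute zero (depth or velocity is 0).
Q = Σ qᵢ = 131.9 ft³/s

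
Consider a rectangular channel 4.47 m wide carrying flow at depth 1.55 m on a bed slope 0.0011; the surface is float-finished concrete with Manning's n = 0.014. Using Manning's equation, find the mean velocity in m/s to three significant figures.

A = b·y = 4.47 × 1.55 = 6.929 m²
P = b + 2y = 4.47 + 2×1.55 = 7.570 m
R = A/P = 6.929/7.570 = 0.9153 m
Q = (1/n)·A·R^(2/3)·S^(1/2) = (1/0.014) × 6.929 × 0.9153^(2/3) × 0.0011^(1/2) = 15.47 m³/s
V = Q/A = 15.47/6.929 = 2.233 m/s

2.23 m/s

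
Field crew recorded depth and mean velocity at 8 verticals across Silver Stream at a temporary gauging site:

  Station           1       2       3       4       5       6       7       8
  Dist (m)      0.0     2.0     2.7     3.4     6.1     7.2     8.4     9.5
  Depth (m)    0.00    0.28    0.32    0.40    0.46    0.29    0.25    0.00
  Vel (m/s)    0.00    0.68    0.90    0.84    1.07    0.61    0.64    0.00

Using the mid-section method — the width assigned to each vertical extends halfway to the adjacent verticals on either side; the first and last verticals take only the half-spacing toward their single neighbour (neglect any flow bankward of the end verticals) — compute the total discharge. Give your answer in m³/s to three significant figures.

2.35 m³/s

w_2 = (2.7 − 0.0)/2 = 1.35 m; q_2 = 0.68 × 0.28 × 1.35 = 0.2570 m³/s
w_3 = (3.4 − 2.0)/2 = 0.7 m; q_3 = 0.90 × 0.32 × 0.7 = 0.2016 m³/s
w_4 = (6.1 − 2.7)/2 = 1.7 m; q_4 = 0.84 × 0.40 × 1.7 = 0.5712 m³/s
w_5 = (7.2 − 3.4)/2 = 1.9 m; q_5 = 1.07 × 0.46 × 1.9 = 0.9352 m³/s
w_6 = (8.4 − 6.1)/2 = 1.15 m; q_6 = 0.61 × 0.29 × 1.15 = 0.2034 m³/s
w_7 = (9.5 − 7.2)/2 = 1.15 m; q_7 = 0.64 × 0.25 × 1.15 = 0.1840 m³/s
Stations 1, 8 contribute zero (depth or velocity is 0).
Q = Σ qᵢ = 2.352 m³/s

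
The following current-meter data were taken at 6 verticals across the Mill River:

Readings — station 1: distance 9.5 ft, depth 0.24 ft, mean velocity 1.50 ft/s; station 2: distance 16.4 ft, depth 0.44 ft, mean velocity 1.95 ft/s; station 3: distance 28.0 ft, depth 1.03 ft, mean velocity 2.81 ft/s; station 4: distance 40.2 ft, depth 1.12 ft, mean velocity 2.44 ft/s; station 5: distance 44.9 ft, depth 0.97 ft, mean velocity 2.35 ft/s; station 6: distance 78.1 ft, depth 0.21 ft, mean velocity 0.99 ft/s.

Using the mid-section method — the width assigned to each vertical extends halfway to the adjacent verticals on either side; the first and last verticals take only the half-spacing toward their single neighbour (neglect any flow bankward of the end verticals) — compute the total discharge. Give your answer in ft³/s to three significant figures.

w_1 = (16.4 − 9.5)/2 = 3.45 ft; q_1 = 1.50 × 0.24 × 3.45 = 1.242 ft³/s
w_2 = (28.0 − 9.5)/2 = 9.25 ft; q_2 = 1.95 × 0.44 × 9.25 = 7.937 ft³/s
w_3 = (40.2 − 16.4)/2 = 11.9 ft; q_3 = 2.81 × 1.03 × 11.9 = 34.44 ft³/s
w_4 = (44.9 − 28.0)/2 = 8.45 ft; q_4 = 2.44 × 1.12 × 8.45 = 23.09 ft³/s
w_5 = (78.1 − 40.2)/2 = 18.95 ft; q_5 = 2.35 × 0.97 × 18.95 = 43.20 ft³/s
w_6 = (78.1 − 44.9)/2 = 16.6 ft; q_6 = 0.99 × 0.21 × 16.6 = 3.451 ft³/s
Q = Σ qᵢ = 113.4 ft³/s

113 ft³/s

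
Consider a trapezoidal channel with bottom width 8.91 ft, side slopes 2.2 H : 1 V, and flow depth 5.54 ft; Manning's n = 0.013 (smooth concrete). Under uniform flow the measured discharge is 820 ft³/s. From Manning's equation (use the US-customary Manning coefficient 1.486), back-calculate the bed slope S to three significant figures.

0.000774

A = (b + z·y)·y = (8.91 + 2.2×5.54)×5.54 = 116.9 ft²
P = b + 2y√(1+z²) = 8.91 + 2×5.54×√(1+2.2²) = 35.69 ft
R = A/P = 116.9/35.69 = 3.275 ft
S = (Q·n / (1.486·A·R^(2/3)))² = (820×0.013 / (1.486×116.9×2.205))² = 0.0007744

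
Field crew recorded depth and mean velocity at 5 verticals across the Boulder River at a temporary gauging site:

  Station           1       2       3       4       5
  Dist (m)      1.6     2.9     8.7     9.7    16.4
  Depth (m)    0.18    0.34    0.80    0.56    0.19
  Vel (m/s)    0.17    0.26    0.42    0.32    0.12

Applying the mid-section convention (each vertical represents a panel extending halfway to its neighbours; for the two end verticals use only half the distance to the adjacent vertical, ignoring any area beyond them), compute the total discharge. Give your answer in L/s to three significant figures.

w_1 = (2.9 − 1.6)/2 = 0.65 m; q_1 = 0.17 × 0.18 × 0.65 = 0.01989 m³/s
w_2 = (8.7 − 1.6)/2 = 3.55 m; q_2 = 0.26 × 0.34 × 3.55 = 0.3138 m³/s
w_3 = (9.7 − 2.9)/2 = 3.4 m; q_3 = 0.42 × 0.80 × 3.4 = 1.142 m³/s
w_4 = (16.4 − 8.7)/2 = 3.85 m; q_4 = 0.32 × 0.56 × 3.85 = 0.6899 m³/s
w_5 = (16.4 − 9.7)/2 = 3.35 m; q_5 = 0.12 × 0.19 × 3.35 = 0.07638 m³/s
Q = Σ qᵢ = 2.242 m³/s
= 2.242 × 1000 = 2242 L/s

2240 L/s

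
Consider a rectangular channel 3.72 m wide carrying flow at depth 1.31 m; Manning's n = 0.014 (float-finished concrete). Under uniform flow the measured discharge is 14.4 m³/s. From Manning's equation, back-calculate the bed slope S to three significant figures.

A = b·y = 3.72 × 1.31 = 4.873 m²
P = b + 2y = 3.72 + 2×1.31 = 6.340 m
R = A/P = 4.873/6.340 = 0.7686 m
S = (Q·n / (1·A·R^(2/3)))² = (14.4×0.014 / (1×4.873×0.8391))² = 0.002431

0.00243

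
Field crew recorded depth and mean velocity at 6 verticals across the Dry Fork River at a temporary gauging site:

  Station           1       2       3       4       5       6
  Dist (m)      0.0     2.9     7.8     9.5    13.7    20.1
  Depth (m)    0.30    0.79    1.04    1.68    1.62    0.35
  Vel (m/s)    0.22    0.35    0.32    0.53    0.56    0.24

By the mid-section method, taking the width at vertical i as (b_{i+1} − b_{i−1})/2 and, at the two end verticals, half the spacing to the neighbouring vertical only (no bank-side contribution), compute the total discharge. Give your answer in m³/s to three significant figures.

w_1 = (2.9 − 0.0)/2 = 1.45 m; q_1 = 0.22 × 0.30 × 1.45 = 0.09570 m³/s
w_2 = (7.8 − 0.0)/2 = 3.9 m; q_2 = 0.35 × 0.79 × 3.9 = 1.078 m³/s
w_3 = (9.5 − 2.9)/2 = 3.3 m; q_3 = 0.32 × 1.04 × 3.3 = 1.098 m³/s
w_4 = (13.7 − 7.8)/2 = 2.95 m; q_4 = 0.53 × 1.68 × 2.95 = 2.627 m³/s
w_5 = (20.1 − 9.5)/2 = 5.3 m; q_5 = 0.56 × 1.62 × 5.3 = 4.808 m³/s
w_6 = (20.1 − 13.7)/2 = 3.2 m; q_6 = 0.24 × 0.35 × 3.2 = 0.2688 m³/s
Q = Σ qᵢ = 9.976 m³/s

9.98 m³/s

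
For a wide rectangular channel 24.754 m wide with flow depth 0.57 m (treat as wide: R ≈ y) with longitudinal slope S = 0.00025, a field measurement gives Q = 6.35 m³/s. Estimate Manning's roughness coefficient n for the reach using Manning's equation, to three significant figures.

A = b·y = 24.754 × 0.57 = 14.11 m²
Wide channel: R ≈ y = 0.57 m
n = (1/Q)·A·R^(2/3)·S^(1/2) = (1/6.35) × 14.11 × 0.6875 × 0.01581 = 0.02415

0.0242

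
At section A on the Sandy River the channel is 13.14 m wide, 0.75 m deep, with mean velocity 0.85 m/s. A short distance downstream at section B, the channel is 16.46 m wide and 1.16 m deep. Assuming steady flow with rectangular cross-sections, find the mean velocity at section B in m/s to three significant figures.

0.439 m/s

Q = A₁V₁ = (13.14×0.75) × 0.85 = 8.377 m³/s
A₂ = 16.46 × 1.16 = 19.09 m²
V₂ = Q/A₂ = 8.377/19.09 = 0.4387 m/s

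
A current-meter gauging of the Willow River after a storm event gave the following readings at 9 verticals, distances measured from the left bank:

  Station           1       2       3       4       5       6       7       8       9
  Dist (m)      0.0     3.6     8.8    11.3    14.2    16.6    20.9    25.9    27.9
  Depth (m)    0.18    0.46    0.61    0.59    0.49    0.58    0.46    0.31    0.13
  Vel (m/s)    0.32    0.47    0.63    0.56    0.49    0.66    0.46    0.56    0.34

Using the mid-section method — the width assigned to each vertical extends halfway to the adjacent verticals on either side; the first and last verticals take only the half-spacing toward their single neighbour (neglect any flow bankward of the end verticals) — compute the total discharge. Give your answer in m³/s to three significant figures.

6.98 m³/s

w_1 = (3.6 − 0.0)/2 = 1.8 m; q_1 = 0.32 × 0.18 × 1.8 = 0.1037 m³/s
w_2 = (8.8 − 0.0)/2 = 4.4 m; q_2 = 0.47 × 0.46 × 4.4 = 0.9513 m³/s
w_3 = (11.3 − 3.6)/2 = 3.85 m; q_3 = 0.63 × 0.61 × 3.85 = 1.480 m³/s
w_4 = (14.2 − 8.8)/2 = 2.7 m; q_4 = 0.56 × 0.59 × 2.7 = 0.8921 m³/s
w_5 = (16.6 − 11.3)/2 = 2.65 m; q_5 = 0.49 × 0.49 × 2.65 = 0.6363 m³/s
w_6 = (20.9 − 14.2)/2 = 3.35 m; q_6 = 0.66 × 0.58 × 3.35 = 1.282 m³/s
w_7 = (25.9 − 16.6)/2 = 4.65 m; q_7 = 0.46 × 0.46 × 4.65 = 0.9839 m³/s
w_8 = (27.9 − 20.9)/2 = 3.5 m; q_8 = 0.56 × 0.31 × 3.5 = 0.6076 m³/s
w_9 = (27.9 − 25.9)/2 = 1 m; q_9 = 0.34 × 0.13 × 1 = 0.04420 m³/s
Q = Σ qᵢ = 6.981 m³/s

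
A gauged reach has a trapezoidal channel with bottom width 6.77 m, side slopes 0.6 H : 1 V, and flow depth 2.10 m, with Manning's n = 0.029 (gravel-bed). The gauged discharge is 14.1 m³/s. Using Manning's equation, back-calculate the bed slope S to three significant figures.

0.000360

A = (b + z·y)·y = (6.77 + 0.6×2.10)×2.10 = 16.86 m²
P = b + 2y√(1+z²) = 6.77 + 2×2.10×√(1+0.6²) = 11.67 m
R = A/P = 16.86/11.67 = 1.445 m
S = (Q·n / (1·A·R^(2/3)))² = (14.1×0.029 / (1×16.86×1.278))² = 0.0003598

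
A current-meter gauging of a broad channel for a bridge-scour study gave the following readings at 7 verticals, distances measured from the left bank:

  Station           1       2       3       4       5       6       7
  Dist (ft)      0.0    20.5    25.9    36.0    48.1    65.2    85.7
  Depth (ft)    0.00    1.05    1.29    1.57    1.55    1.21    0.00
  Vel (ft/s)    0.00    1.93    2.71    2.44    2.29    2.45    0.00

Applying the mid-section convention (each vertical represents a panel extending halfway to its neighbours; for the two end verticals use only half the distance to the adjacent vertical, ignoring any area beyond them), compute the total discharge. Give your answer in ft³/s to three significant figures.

203 ft³/s

w_2 = (25.9 − 0.0)/2 = 12.95 ft; q_2 = 1.93 × 1.05 × 12.95 = 26.24 ft³/s
w_3 = (36.0 − 20.5)/2 = 7.75 ft; q_3 = 2.71 × 1.29 × 7.75 = 27.09 ft³/s
w_4 = (48.1 − 25.9)/2 = 11.1 ft; q_4 = 2.44 × 1.57 × 11.1 = 42.52 ft³/s
w_5 = (65.2 − 36.0)/2 = 14.6 ft; q_5 = 2.29 × 1.55 × 14.6 = 51.82 ft³/s
w_6 = (85.7 − 48.1)/2 = 18.8 ft; q_6 = 2.45 × 1.21 × 18.8 = 55.73 ft³/s
Stations 1, 7 contribute zero (depth or velocity is 0).
Q = Σ qᵢ = 203.4 ft³/s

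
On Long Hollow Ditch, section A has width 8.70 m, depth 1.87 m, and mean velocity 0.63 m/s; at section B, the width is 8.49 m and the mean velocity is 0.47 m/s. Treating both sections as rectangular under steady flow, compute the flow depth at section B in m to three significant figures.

Q = A₁V₁ = (8.70×1.87) × 0.63 = 10.25 m³/s
d₂ = Q/(b₂ V₂) = 10.25/(8.49×0.47) = 2.569 m

2.57 m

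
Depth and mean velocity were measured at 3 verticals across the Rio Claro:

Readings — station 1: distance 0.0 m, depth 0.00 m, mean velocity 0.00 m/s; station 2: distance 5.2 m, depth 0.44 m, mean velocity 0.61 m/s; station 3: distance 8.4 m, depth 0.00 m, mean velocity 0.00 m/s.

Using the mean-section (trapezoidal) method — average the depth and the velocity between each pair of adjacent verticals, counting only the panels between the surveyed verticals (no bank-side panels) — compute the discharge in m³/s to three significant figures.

0.564 m³/s

Panel 1-2: Δb = 5.2 m, d̄ = (0.00+0.44)/2 = 0.22, v̄ = (0.00+0.61)/2 = 0.305 → q = 5.2×0.22×0.305 = 0.3489 m³/s
Panel 2-3: Δb = 3.2 m, d̄ = (0.44+0.00)/2 = 0.22, v̄ = (0.61+0.00)/2 = 0.305 → q = 3.2×0.22×0.305 = 0.2147 m³/s
Q = Σ q = 0.5636 m³/s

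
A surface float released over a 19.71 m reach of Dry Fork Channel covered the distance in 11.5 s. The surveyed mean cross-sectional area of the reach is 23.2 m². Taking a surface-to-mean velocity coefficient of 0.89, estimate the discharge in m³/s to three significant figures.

v_surface = L / t̄ = 19.71 / 11.5 = 1.714 m/s
v_mean = 0.89 × 1.714 = 1.525 m/s
Q = A × v_mean = 23.2 × 1.525 = 35.39 m³/s

35.4 m³/s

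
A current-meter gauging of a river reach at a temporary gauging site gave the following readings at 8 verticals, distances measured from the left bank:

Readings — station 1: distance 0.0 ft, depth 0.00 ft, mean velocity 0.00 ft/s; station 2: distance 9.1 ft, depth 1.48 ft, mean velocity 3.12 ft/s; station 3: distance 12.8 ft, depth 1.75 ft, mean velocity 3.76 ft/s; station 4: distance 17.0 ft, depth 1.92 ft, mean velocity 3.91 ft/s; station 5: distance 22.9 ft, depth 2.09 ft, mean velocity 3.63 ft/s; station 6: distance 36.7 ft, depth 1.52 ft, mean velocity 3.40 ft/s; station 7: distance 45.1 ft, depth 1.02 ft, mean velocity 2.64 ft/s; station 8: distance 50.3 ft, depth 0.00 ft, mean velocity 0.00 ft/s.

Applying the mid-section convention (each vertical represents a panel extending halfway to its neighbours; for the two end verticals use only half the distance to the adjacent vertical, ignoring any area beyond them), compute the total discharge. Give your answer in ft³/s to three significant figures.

244 ft³/s

w_2 = (12.8 − 0.0)/2 = 6.4 ft; q_2 = 3.12 × 1.48 × 6.4 = 29.55 ft³/s
w_3 = (17.0 − 9.1)/2 = 3.95 ft; q_3 = 3.76 × 1.75 × 3.95 = 25.99 ft³/s
w_4 = (22.9 − 12.8)/2 = 5.05 ft; q_4 = 3.91 × 1.92 × 5.05 = 37.91 ft³/s
w_5 = (36.7 − 17.0)/2 = 9.85 ft; q_5 = 3.63 × 2.09 × 9.85 = 74.73 ft³/s
w_6 = (45.1 − 22.9)/2 = 11.1 ft; q_6 = 3.40 × 1.52 × 11.1 = 57.36 ft³/s
w_7 = (50.3 − 36.7)/2 = 6.8 ft; q_7 = 2.64 × 1.02 × 6.8 = 18.31 ft³/s
Stations 1, 8 contribute zero (depth or velocity is 0).
Q = Σ qᵢ = 243.9 ft³/s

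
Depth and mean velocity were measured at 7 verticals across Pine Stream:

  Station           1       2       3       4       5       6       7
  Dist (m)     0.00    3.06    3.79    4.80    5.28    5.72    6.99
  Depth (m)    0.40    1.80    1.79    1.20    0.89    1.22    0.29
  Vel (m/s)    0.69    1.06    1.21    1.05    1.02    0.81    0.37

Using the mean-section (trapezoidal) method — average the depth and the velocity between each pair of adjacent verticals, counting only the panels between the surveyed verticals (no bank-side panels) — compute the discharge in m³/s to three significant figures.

7.65 m³/s

Panel 1-2: Δb = 3.06 m, d̄ = (0.40+1.80)/2 = 1.1, v̄ = (0.69+1.06)/2 = 0.875 → q = 3.06×1.1×0.875 = 2.945 m³/s
Panel 2-3: Δb = 0.73 m, d̄ = (1.80+1.79)/2 = 1.795, v̄ = (1.06+1.21)/2 = 1.135 → q = 0.73×1.795×1.135 = 1.487 m³/s
Panel 3-4: Δb = 1.01 m, d̄ = (1.79+1.20)/2 = 1.495, v̄ = (1.21+1.05)/2 = 1.13 → q = 1.01×1.495×1.13 = 1.706 m³/s
Panel 4-5: Δb = 0.48 m, d̄ = (1.20+0.89)/2 = 1.045, v̄ = (1.05+1.02)/2 = 1.035 → q = 0.48×1.045×1.035 = 0.5192 m³/s
Panel 5-6: Δb = 0.44 m, d̄ = (0.89+1.22)/2 = 1.055, v̄ = (1.02+0.81)/2 = 0.915 → q = 0.44×1.055×0.915 = 0.4247 m³/s
Panel 6-7: Δb = 1.27 m, d̄ = (1.22+0.29)/2 = 0.755, v̄ = (0.81+0.37)/2 = 0.59 → q = 1.27×0.755×0.59 = 0.5657 m³/s
Q = Σ q = 7.648 m³/s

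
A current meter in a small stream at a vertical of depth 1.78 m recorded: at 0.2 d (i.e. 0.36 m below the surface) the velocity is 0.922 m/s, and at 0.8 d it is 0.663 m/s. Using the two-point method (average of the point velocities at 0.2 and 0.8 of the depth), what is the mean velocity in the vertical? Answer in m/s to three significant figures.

0.793 m/s

v̄ = (0.922 + 0.663) / 2 = 0.7925 m/s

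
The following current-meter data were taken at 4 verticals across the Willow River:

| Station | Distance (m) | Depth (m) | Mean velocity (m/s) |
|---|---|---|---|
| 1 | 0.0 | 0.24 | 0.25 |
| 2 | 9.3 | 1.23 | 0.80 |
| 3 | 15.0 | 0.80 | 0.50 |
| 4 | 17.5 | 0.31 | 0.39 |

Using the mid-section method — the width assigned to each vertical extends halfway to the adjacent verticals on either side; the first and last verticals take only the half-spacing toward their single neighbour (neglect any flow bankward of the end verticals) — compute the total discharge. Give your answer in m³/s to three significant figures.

w_1 = (9.3 − 0.0)/2 = 4.65 m; q_1 = 0.25 × 0.24 × 4.65 = 0.2790 m³/s
w_2 = (15.0 − 0.0)/2 = 7.5 m; q_2 = 0.80 × 1.23 × 7.5 = 7.380 m³/s
w_3 = (17.5 − 9.3)/2 = 4.1 m; q_3 = 0.50 × 0.80 × 4.1 = 1.640 m³/s
w_4 = (17.5 − 15.0)/2 = 1.25 m; q_4 = 0.39 × 0.31 × 1.25 = 0.1511 m³/s
Q = Σ qᵢ = 9.450 m³/s

9.45 m³/s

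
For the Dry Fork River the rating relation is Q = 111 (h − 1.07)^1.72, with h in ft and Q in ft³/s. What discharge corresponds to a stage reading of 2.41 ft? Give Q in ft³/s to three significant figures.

184 ft³/s

Q = 111 × (2.41 − 1.07)^1.72 = 111 × 1.34^1.72 = 183.6 ft³/s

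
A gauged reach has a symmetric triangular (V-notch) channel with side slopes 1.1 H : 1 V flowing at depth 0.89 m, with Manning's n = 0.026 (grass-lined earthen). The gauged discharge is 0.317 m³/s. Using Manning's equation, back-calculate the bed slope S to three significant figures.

0.000394

A = z·y² = 1.1×0.89² = 0.8713 m²
P = 2y√(1+z²) = 2×0.89×√(1+1.1²) = 2.646 m
R = A/P = 0.8713/2.646 = 0.3293 m
S = (Q·n / (1·A·R^(2/3)))² = (0.317×0.026 / (1×0.8713×0.4768))² = 0.0003935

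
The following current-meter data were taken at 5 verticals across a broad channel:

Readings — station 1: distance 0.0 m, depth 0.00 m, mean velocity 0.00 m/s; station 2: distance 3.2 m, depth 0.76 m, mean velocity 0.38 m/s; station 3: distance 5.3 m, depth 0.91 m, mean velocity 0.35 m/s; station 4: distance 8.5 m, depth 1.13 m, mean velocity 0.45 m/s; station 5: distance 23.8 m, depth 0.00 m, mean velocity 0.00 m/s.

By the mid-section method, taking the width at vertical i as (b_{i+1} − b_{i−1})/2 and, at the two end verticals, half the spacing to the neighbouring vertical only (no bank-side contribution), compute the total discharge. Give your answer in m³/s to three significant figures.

6.31 m³/s

w_2 = (5.3 − 0.0)/2 = 2.65 m; q_2 = 0.38 × 0.76 × 2.65 = 0.7653 m³/s
w_3 = (8.5 − 3.2)/2 = 2.65 m; q_3 = 0.35 × 0.91 × 2.65 = 0.8440 m³/s
w_4 = (23.8 − 5.3)/2 = 9.25 m; q_4 = 0.45 × 1.13 × 9.25 = 4.704 m³/s
Stations 1, 5 contribute zero (depth or velocity is 0).
Q = Σ qᵢ = 6.313 m³/s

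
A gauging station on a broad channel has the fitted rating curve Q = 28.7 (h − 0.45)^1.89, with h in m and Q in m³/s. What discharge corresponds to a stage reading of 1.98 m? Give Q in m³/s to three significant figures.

64.1 m³/s

Q = 28.7 × (1.98 − 0.45)^1.89 = 28.7 × 1.53^1.89 = 64.11 m³/s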